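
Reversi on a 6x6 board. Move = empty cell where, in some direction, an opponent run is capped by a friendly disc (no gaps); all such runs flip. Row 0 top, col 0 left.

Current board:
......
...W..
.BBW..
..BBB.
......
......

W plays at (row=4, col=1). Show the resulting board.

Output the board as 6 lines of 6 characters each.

Place W at (4,1); scan 8 dirs for brackets.
Dir NW: first cell '.' (not opp) -> no flip
Dir N: first cell '.' (not opp) -> no flip
Dir NE: opp run (3,2) capped by W -> flip
Dir W: first cell '.' (not opp) -> no flip
Dir E: first cell '.' (not opp) -> no flip
Dir SW: first cell '.' (not opp) -> no flip
Dir S: first cell '.' (not opp) -> no flip
Dir SE: first cell '.' (not opp) -> no flip
All flips: (3,2)

Answer: ......
...W..
.BBW..
..WBB.
.W....
......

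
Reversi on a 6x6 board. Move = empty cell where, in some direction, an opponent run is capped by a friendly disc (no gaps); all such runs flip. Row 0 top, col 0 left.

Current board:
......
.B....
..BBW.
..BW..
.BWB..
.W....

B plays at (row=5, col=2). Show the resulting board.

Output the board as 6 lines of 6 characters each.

Place B at (5,2); scan 8 dirs for brackets.
Dir NW: first cell 'B' (not opp) -> no flip
Dir N: opp run (4,2) capped by B -> flip
Dir NE: first cell 'B' (not opp) -> no flip
Dir W: opp run (5,1), next='.' -> no flip
Dir E: first cell '.' (not opp) -> no flip
Dir SW: edge -> no flip
Dir S: edge -> no flip
Dir SE: edge -> no flip
All flips: (4,2)

Answer: ......
.B....
..BBW.
..BW..
.BBB..
.WB...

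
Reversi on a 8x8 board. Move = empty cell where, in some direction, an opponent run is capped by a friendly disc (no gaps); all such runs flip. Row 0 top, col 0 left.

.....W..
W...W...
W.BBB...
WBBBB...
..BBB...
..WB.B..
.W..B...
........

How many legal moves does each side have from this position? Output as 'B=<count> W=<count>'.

-- B to move --
(0,0): no bracket -> illegal
(0,1): no bracket -> illegal
(0,3): no bracket -> illegal
(0,4): flips 1 -> legal
(0,6): no bracket -> illegal
(1,1): no bracket -> illegal
(1,3): no bracket -> illegal
(1,5): no bracket -> illegal
(1,6): no bracket -> illegal
(2,1): no bracket -> illegal
(2,5): no bracket -> illegal
(4,0): no bracket -> illegal
(4,1): no bracket -> illegal
(5,0): no bracket -> illegal
(5,1): flips 1 -> legal
(6,0): no bracket -> illegal
(6,2): flips 1 -> legal
(6,3): no bracket -> illegal
(7,0): flips 2 -> legal
(7,1): no bracket -> illegal
(7,2): no bracket -> illegal
B mobility = 4
-- W to move --
(1,1): no bracket -> illegal
(1,2): flips 3 -> legal
(1,3): no bracket -> illegal
(1,5): no bracket -> illegal
(2,1): no bracket -> illegal
(2,5): flips 2 -> legal
(3,5): flips 4 -> legal
(4,0): no bracket -> illegal
(4,1): flips 2 -> legal
(4,5): no bracket -> illegal
(4,6): no bracket -> illegal
(5,1): no bracket -> illegal
(5,4): flips 4 -> legal
(5,6): no bracket -> illegal
(6,2): no bracket -> illegal
(6,3): no bracket -> illegal
(6,5): no bracket -> illegal
(6,6): no bracket -> illegal
(7,3): no bracket -> illegal
(7,4): no bracket -> illegal
(7,5): flips 4 -> legal
W mobility = 6

Answer: B=4 W=6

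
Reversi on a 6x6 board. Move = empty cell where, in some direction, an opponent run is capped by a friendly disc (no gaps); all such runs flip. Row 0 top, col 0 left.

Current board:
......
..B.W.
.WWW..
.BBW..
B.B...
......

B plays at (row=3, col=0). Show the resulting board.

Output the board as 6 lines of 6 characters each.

Place B at (3,0); scan 8 dirs for brackets.
Dir NW: edge -> no flip
Dir N: first cell '.' (not opp) -> no flip
Dir NE: opp run (2,1) capped by B -> flip
Dir W: edge -> no flip
Dir E: first cell 'B' (not opp) -> no flip
Dir SW: edge -> no flip
Dir S: first cell 'B' (not opp) -> no flip
Dir SE: first cell '.' (not opp) -> no flip
All flips: (2,1)

Answer: ......
..B.W.
.BWW..
BBBW..
B.B...
......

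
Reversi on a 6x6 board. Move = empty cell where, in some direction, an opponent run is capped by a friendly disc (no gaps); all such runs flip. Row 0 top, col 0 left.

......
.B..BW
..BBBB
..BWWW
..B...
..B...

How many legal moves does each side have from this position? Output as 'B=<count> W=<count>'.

Answer: B=4 W=6

Derivation:
-- B to move --
(0,4): no bracket -> illegal
(0,5): flips 1 -> legal
(4,3): flips 2 -> legal
(4,4): flips 2 -> legal
(4,5): flips 2 -> legal
B mobility = 4
-- W to move --
(0,0): flips 2 -> legal
(0,1): no bracket -> illegal
(0,2): no bracket -> illegal
(0,3): no bracket -> illegal
(0,4): flips 2 -> legal
(0,5): no bracket -> illegal
(1,0): no bracket -> illegal
(1,2): flips 1 -> legal
(1,3): flips 3 -> legal
(2,0): no bracket -> illegal
(2,1): no bracket -> illegal
(3,1): flips 1 -> legal
(4,1): no bracket -> illegal
(4,3): no bracket -> illegal
(5,1): flips 1 -> legal
(5,3): no bracket -> illegal
W mobility = 6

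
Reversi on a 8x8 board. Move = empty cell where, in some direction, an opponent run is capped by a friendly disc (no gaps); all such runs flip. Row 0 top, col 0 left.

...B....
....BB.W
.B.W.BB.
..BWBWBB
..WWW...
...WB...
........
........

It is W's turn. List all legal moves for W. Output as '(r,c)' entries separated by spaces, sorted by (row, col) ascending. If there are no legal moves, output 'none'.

(0,2): no bracket -> illegal
(0,4): no bracket -> illegal
(0,5): flips 3 -> legal
(0,6): no bracket -> illegal
(1,0): flips 2 -> legal
(1,1): no bracket -> illegal
(1,2): no bracket -> illegal
(1,3): no bracket -> illegal
(1,6): flips 2 -> legal
(2,0): no bracket -> illegal
(2,2): flips 1 -> legal
(2,4): flips 1 -> legal
(2,7): no bracket -> illegal
(3,0): no bracket -> illegal
(3,1): flips 1 -> legal
(4,1): flips 1 -> legal
(4,5): flips 1 -> legal
(4,6): no bracket -> illegal
(4,7): no bracket -> illegal
(5,5): flips 1 -> legal
(6,3): no bracket -> illegal
(6,4): flips 1 -> legal
(6,5): flips 1 -> legal

Answer: (0,5) (1,0) (1,6) (2,2) (2,4) (3,1) (4,1) (4,5) (5,5) (6,4) (6,5)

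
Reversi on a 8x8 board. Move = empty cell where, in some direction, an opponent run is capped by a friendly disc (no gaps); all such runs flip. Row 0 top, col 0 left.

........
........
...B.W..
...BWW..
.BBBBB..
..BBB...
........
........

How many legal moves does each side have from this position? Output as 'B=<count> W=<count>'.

-- B to move --
(1,4): no bracket -> illegal
(1,5): flips 2 -> legal
(1,6): flips 2 -> legal
(2,4): flips 1 -> legal
(2,6): flips 1 -> legal
(3,6): flips 2 -> legal
(4,6): no bracket -> illegal
B mobility = 5
-- W to move --
(1,2): flips 1 -> legal
(1,3): no bracket -> illegal
(1,4): no bracket -> illegal
(2,2): no bracket -> illegal
(2,4): no bracket -> illegal
(3,0): no bracket -> illegal
(3,1): no bracket -> illegal
(3,2): flips 1 -> legal
(3,6): no bracket -> illegal
(4,0): no bracket -> illegal
(4,6): no bracket -> illegal
(5,0): no bracket -> illegal
(5,1): no bracket -> illegal
(5,5): flips 1 -> legal
(5,6): flips 1 -> legal
(6,1): flips 2 -> legal
(6,2): flips 2 -> legal
(6,3): no bracket -> illegal
(6,4): flips 2 -> legal
(6,5): no bracket -> illegal
W mobility = 7

Answer: B=5 W=7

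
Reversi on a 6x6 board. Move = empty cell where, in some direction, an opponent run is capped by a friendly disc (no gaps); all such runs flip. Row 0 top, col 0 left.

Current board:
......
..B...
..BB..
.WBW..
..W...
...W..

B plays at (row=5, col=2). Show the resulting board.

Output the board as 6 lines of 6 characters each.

Place B at (5,2); scan 8 dirs for brackets.
Dir NW: first cell '.' (not opp) -> no flip
Dir N: opp run (4,2) capped by B -> flip
Dir NE: first cell '.' (not opp) -> no flip
Dir W: first cell '.' (not opp) -> no flip
Dir E: opp run (5,3), next='.' -> no flip
Dir SW: edge -> no flip
Dir S: edge -> no flip
Dir SE: edge -> no flip
All flips: (4,2)

Answer: ......
..B...
..BB..
.WBW..
..B...
..BW..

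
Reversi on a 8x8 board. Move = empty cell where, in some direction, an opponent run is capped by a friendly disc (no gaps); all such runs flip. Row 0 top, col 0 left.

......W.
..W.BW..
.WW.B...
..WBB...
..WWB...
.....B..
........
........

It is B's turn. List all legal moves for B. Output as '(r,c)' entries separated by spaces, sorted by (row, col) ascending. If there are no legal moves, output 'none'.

Answer: (1,1) (1,6) (3,1) (4,1) (5,1) (5,2) (5,3)

Derivation:
(0,1): no bracket -> illegal
(0,2): no bracket -> illegal
(0,3): no bracket -> illegal
(0,4): no bracket -> illegal
(0,5): no bracket -> illegal
(0,7): no bracket -> illegal
(1,0): no bracket -> illegal
(1,1): flips 1 -> legal
(1,3): no bracket -> illegal
(1,6): flips 1 -> legal
(1,7): no bracket -> illegal
(2,0): no bracket -> illegal
(2,3): no bracket -> illegal
(2,5): no bracket -> illegal
(2,6): no bracket -> illegal
(3,0): no bracket -> illegal
(3,1): flips 1 -> legal
(4,1): flips 2 -> legal
(5,1): flips 1 -> legal
(5,2): flips 1 -> legal
(5,3): flips 1 -> legal
(5,4): no bracket -> illegal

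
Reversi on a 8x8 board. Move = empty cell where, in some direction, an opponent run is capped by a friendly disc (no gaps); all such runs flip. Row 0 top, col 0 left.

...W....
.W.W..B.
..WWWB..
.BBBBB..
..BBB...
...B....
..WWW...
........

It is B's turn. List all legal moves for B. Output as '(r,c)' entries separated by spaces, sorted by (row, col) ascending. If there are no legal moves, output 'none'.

Answer: (0,0) (0,2) (0,4) (1,2) (1,4) (1,5) (2,1) (7,1) (7,3) (7,5)

Derivation:
(0,0): flips 2 -> legal
(0,1): no bracket -> illegal
(0,2): flips 2 -> legal
(0,4): flips 2 -> legal
(1,0): no bracket -> illegal
(1,2): flips 2 -> legal
(1,4): flips 2 -> legal
(1,5): flips 1 -> legal
(2,0): no bracket -> illegal
(2,1): flips 3 -> legal
(5,1): no bracket -> illegal
(5,2): no bracket -> illegal
(5,4): no bracket -> illegal
(5,5): no bracket -> illegal
(6,1): no bracket -> illegal
(6,5): no bracket -> illegal
(7,1): flips 1 -> legal
(7,2): no bracket -> illegal
(7,3): flips 1 -> legal
(7,4): no bracket -> illegal
(7,5): flips 1 -> legal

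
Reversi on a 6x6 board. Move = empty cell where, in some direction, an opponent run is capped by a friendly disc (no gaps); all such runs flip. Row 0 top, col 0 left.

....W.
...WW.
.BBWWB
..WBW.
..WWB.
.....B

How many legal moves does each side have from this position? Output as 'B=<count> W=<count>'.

-- B to move --
(0,2): no bracket -> illegal
(0,3): flips 3 -> legal
(0,5): no bracket -> illegal
(1,2): no bracket -> illegal
(1,5): flips 1 -> legal
(3,1): flips 1 -> legal
(3,5): flips 1 -> legal
(4,1): flips 2 -> legal
(4,5): no bracket -> illegal
(5,1): flips 1 -> legal
(5,2): flips 4 -> legal
(5,3): flips 1 -> legal
(5,4): flips 2 -> legal
B mobility = 9
-- W to move --
(1,0): flips 1 -> legal
(1,1): no bracket -> illegal
(1,2): flips 1 -> legal
(1,5): no bracket -> illegal
(2,0): flips 2 -> legal
(3,0): no bracket -> illegal
(3,1): flips 1 -> legal
(3,5): no bracket -> illegal
(4,5): flips 1 -> legal
(5,3): no bracket -> illegal
(5,4): flips 1 -> legal
W mobility = 6

Answer: B=9 W=6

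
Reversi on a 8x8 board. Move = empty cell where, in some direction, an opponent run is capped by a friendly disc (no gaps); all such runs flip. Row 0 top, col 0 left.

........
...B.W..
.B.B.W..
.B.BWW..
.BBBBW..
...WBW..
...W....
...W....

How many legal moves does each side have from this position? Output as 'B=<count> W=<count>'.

Answer: B=11 W=8

Derivation:
-- B to move --
(0,4): no bracket -> illegal
(0,5): no bracket -> illegal
(0,6): no bracket -> illegal
(1,4): no bracket -> illegal
(1,6): flips 2 -> legal
(2,4): flips 1 -> legal
(2,6): flips 1 -> legal
(3,6): flips 3 -> legal
(4,6): flips 1 -> legal
(5,2): flips 1 -> legal
(5,6): flips 3 -> legal
(6,2): flips 1 -> legal
(6,4): flips 1 -> legal
(6,5): no bracket -> illegal
(6,6): flips 1 -> legal
(7,2): flips 1 -> legal
(7,4): no bracket -> illegal
B mobility = 11
-- W to move --
(0,2): no bracket -> illegal
(0,3): flips 4 -> legal
(0,4): no bracket -> illegal
(1,0): no bracket -> illegal
(1,1): no bracket -> illegal
(1,2): flips 1 -> legal
(1,4): no bracket -> illegal
(2,0): flips 2 -> legal
(2,2): flips 2 -> legal
(2,4): no bracket -> illegal
(3,0): no bracket -> illegal
(3,2): flips 1 -> legal
(4,0): flips 4 -> legal
(5,0): no bracket -> illegal
(5,1): no bracket -> illegal
(5,2): flips 1 -> legal
(6,4): flips 2 -> legal
(6,5): no bracket -> illegal
W mobility = 8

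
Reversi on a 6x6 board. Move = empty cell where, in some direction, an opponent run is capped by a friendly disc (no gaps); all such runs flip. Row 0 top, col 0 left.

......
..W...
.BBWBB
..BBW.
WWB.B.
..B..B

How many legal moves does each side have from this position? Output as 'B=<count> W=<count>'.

-- B to move --
(0,1): no bracket -> illegal
(0,2): flips 1 -> legal
(0,3): flips 1 -> legal
(1,1): no bracket -> illegal
(1,3): flips 1 -> legal
(1,4): flips 1 -> legal
(3,0): flips 1 -> legal
(3,1): no bracket -> illegal
(3,5): flips 1 -> legal
(4,3): flips 1 -> legal
(4,5): no bracket -> illegal
(5,0): flips 1 -> legal
(5,1): no bracket -> illegal
B mobility = 8
-- W to move --
(1,0): no bracket -> illegal
(1,1): no bracket -> illegal
(1,3): no bracket -> illegal
(1,4): flips 1 -> legal
(1,5): no bracket -> illegal
(2,0): flips 2 -> legal
(3,0): flips 1 -> legal
(3,1): flips 2 -> legal
(3,5): no bracket -> illegal
(4,3): flips 2 -> legal
(4,5): no bracket -> illegal
(5,1): no bracket -> illegal
(5,3): no bracket -> illegal
(5,4): flips 1 -> legal
W mobility = 6

Answer: B=8 W=6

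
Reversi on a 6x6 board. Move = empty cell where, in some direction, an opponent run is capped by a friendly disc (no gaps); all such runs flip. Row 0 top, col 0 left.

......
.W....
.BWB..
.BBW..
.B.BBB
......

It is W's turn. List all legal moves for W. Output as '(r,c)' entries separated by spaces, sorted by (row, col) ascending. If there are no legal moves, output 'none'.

Answer: (1,3) (2,0) (2,4) (3,0) (4,0) (4,2) (5,1) (5,3) (5,5)

Derivation:
(1,0): no bracket -> illegal
(1,2): no bracket -> illegal
(1,3): flips 1 -> legal
(1,4): no bracket -> illegal
(2,0): flips 1 -> legal
(2,4): flips 1 -> legal
(3,0): flips 2 -> legal
(3,4): no bracket -> illegal
(3,5): no bracket -> illegal
(4,0): flips 1 -> legal
(4,2): flips 1 -> legal
(5,0): no bracket -> illegal
(5,1): flips 3 -> legal
(5,2): no bracket -> illegal
(5,3): flips 1 -> legal
(5,4): no bracket -> illegal
(5,5): flips 1 -> legal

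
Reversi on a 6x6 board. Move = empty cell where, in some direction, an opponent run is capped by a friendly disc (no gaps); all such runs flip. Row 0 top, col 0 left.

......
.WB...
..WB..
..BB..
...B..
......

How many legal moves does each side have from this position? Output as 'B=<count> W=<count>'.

Answer: B=3 W=5

Derivation:
-- B to move --
(0,0): flips 2 -> legal
(0,1): no bracket -> illegal
(0,2): no bracket -> illegal
(1,0): flips 1 -> legal
(1,3): no bracket -> illegal
(2,0): no bracket -> illegal
(2,1): flips 1 -> legal
(3,1): no bracket -> illegal
B mobility = 3
-- W to move --
(0,1): no bracket -> illegal
(0,2): flips 1 -> legal
(0,3): no bracket -> illegal
(1,3): flips 1 -> legal
(1,4): no bracket -> illegal
(2,1): no bracket -> illegal
(2,4): flips 1 -> legal
(3,1): no bracket -> illegal
(3,4): no bracket -> illegal
(4,1): no bracket -> illegal
(4,2): flips 1 -> legal
(4,4): flips 1 -> legal
(5,2): no bracket -> illegal
(5,3): no bracket -> illegal
(5,4): no bracket -> illegal
W mobility = 5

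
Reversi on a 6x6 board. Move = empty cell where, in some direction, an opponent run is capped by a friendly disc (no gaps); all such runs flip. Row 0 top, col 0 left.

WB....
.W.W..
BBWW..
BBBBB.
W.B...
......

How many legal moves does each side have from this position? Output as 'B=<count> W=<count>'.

Answer: B=7 W=7

Derivation:
-- B to move --
(0,2): flips 1 -> legal
(0,3): flips 2 -> legal
(0,4): flips 2 -> legal
(1,0): no bracket -> illegal
(1,2): flips 2 -> legal
(1,4): flips 1 -> legal
(2,4): flips 2 -> legal
(4,1): no bracket -> illegal
(5,0): flips 1 -> legal
(5,1): no bracket -> illegal
B mobility = 7
-- W to move --
(0,2): flips 1 -> legal
(1,0): flips 2 -> legal
(1,2): no bracket -> illegal
(2,4): no bracket -> illegal
(2,5): no bracket -> illegal
(3,5): no bracket -> illegal
(4,1): flips 3 -> legal
(4,3): flips 1 -> legal
(4,4): flips 1 -> legal
(4,5): flips 1 -> legal
(5,1): no bracket -> illegal
(5,2): flips 2 -> legal
(5,3): no bracket -> illegal
W mobility = 7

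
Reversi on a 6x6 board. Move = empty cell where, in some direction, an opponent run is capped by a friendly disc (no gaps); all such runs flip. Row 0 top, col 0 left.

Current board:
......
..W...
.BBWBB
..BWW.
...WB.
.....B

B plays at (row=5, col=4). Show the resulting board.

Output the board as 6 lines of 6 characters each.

Answer: ......
..W...
.BBWBB
..BWW.
...BB.
....BB

Derivation:
Place B at (5,4); scan 8 dirs for brackets.
Dir NW: opp run (4,3) capped by B -> flip
Dir N: first cell 'B' (not opp) -> no flip
Dir NE: first cell '.' (not opp) -> no flip
Dir W: first cell '.' (not opp) -> no flip
Dir E: first cell 'B' (not opp) -> no flip
Dir SW: edge -> no flip
Dir S: edge -> no flip
Dir SE: edge -> no flip
All flips: (4,3)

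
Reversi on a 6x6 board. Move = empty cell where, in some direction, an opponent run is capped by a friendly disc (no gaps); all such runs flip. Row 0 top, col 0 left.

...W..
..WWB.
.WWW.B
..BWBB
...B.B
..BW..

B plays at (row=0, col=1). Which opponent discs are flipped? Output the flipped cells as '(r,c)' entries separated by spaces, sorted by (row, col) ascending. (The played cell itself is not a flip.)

Answer: (1,2) (2,3)

Derivation:
Dir NW: edge -> no flip
Dir N: edge -> no flip
Dir NE: edge -> no flip
Dir W: first cell '.' (not opp) -> no flip
Dir E: first cell '.' (not opp) -> no flip
Dir SW: first cell '.' (not opp) -> no flip
Dir S: first cell '.' (not opp) -> no flip
Dir SE: opp run (1,2) (2,3) capped by B -> flip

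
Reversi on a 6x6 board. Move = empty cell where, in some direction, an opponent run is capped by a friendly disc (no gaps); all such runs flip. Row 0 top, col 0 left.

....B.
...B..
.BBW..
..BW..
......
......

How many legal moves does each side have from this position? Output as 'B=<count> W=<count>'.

Answer: B=5 W=5

Derivation:
-- B to move --
(1,2): no bracket -> illegal
(1,4): flips 1 -> legal
(2,4): flips 1 -> legal
(3,4): flips 1 -> legal
(4,2): no bracket -> illegal
(4,3): flips 2 -> legal
(4,4): flips 1 -> legal
B mobility = 5
-- W to move --
(0,2): no bracket -> illegal
(0,3): flips 1 -> legal
(0,5): no bracket -> illegal
(1,0): no bracket -> illegal
(1,1): flips 1 -> legal
(1,2): no bracket -> illegal
(1,4): no bracket -> illegal
(1,5): no bracket -> illegal
(2,0): flips 2 -> legal
(2,4): no bracket -> illegal
(3,0): no bracket -> illegal
(3,1): flips 1 -> legal
(4,1): flips 1 -> legal
(4,2): no bracket -> illegal
(4,3): no bracket -> illegal
W mobility = 5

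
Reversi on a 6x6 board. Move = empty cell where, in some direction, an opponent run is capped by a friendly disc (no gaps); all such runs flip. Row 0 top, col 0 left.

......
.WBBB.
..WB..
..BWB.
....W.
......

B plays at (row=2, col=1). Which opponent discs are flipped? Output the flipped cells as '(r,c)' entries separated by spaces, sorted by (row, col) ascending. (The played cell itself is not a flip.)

Answer: (2,2)

Derivation:
Dir NW: first cell '.' (not opp) -> no flip
Dir N: opp run (1,1), next='.' -> no flip
Dir NE: first cell 'B' (not opp) -> no flip
Dir W: first cell '.' (not opp) -> no flip
Dir E: opp run (2,2) capped by B -> flip
Dir SW: first cell '.' (not opp) -> no flip
Dir S: first cell '.' (not opp) -> no flip
Dir SE: first cell 'B' (not opp) -> no flip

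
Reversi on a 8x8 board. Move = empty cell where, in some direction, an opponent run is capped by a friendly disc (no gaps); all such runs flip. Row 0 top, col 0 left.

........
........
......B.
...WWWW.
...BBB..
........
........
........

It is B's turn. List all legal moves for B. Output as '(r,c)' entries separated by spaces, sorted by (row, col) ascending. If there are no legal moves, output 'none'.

(2,2): flips 1 -> legal
(2,3): flips 2 -> legal
(2,4): flips 1 -> legal
(2,5): flips 2 -> legal
(2,7): flips 1 -> legal
(3,2): no bracket -> illegal
(3,7): no bracket -> illegal
(4,2): no bracket -> illegal
(4,6): flips 1 -> legal
(4,7): no bracket -> illegal

Answer: (2,2) (2,3) (2,4) (2,5) (2,7) (4,6)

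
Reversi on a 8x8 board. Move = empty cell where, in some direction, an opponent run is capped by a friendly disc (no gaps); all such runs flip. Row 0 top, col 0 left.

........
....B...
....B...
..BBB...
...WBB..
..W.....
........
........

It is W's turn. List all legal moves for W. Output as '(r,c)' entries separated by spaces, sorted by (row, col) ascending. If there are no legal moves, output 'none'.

Answer: (2,1) (2,3) (2,5) (4,6)

Derivation:
(0,3): no bracket -> illegal
(0,4): no bracket -> illegal
(0,5): no bracket -> illegal
(1,3): no bracket -> illegal
(1,5): no bracket -> illegal
(2,1): flips 1 -> legal
(2,2): no bracket -> illegal
(2,3): flips 1 -> legal
(2,5): flips 1 -> legal
(3,1): no bracket -> illegal
(3,5): no bracket -> illegal
(3,6): no bracket -> illegal
(4,1): no bracket -> illegal
(4,2): no bracket -> illegal
(4,6): flips 2 -> legal
(5,3): no bracket -> illegal
(5,4): no bracket -> illegal
(5,5): no bracket -> illegal
(5,6): no bracket -> illegal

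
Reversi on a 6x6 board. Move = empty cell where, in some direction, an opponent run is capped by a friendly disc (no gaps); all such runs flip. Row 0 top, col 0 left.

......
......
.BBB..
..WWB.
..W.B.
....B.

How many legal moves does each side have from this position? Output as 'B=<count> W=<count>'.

Answer: B=4 W=7

Derivation:
-- B to move --
(2,4): no bracket -> illegal
(3,1): flips 2 -> legal
(4,1): flips 1 -> legal
(4,3): flips 2 -> legal
(5,1): no bracket -> illegal
(5,2): flips 2 -> legal
(5,3): no bracket -> illegal
B mobility = 4
-- W to move --
(1,0): flips 1 -> legal
(1,1): flips 1 -> legal
(1,2): flips 1 -> legal
(1,3): flips 1 -> legal
(1,4): flips 1 -> legal
(2,0): no bracket -> illegal
(2,4): no bracket -> illegal
(2,5): no bracket -> illegal
(3,0): no bracket -> illegal
(3,1): no bracket -> illegal
(3,5): flips 1 -> legal
(4,3): no bracket -> illegal
(4,5): no bracket -> illegal
(5,3): no bracket -> illegal
(5,5): flips 1 -> legal
W mobility = 7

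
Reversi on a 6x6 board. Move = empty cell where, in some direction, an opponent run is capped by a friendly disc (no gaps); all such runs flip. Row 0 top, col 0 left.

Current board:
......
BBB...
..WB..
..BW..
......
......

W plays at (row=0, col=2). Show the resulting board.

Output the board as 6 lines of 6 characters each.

Answer: ..W...
BBW...
..WB..
..BW..
......
......

Derivation:
Place W at (0,2); scan 8 dirs for brackets.
Dir NW: edge -> no flip
Dir N: edge -> no flip
Dir NE: edge -> no flip
Dir W: first cell '.' (not opp) -> no flip
Dir E: first cell '.' (not opp) -> no flip
Dir SW: opp run (1,1), next='.' -> no flip
Dir S: opp run (1,2) capped by W -> flip
Dir SE: first cell '.' (not opp) -> no flip
All flips: (1,2)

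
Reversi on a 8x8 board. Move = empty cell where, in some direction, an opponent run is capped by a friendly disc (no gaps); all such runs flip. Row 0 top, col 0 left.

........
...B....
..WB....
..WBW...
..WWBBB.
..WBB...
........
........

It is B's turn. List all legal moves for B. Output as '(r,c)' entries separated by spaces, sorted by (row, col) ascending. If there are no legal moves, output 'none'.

Answer: (1,1) (2,1) (2,4) (3,1) (3,5) (4,1) (5,1)

Derivation:
(1,1): flips 1 -> legal
(1,2): no bracket -> illegal
(2,1): flips 3 -> legal
(2,4): flips 1 -> legal
(2,5): no bracket -> illegal
(3,1): flips 3 -> legal
(3,5): flips 1 -> legal
(4,1): flips 3 -> legal
(5,1): flips 2 -> legal
(6,1): no bracket -> illegal
(6,2): no bracket -> illegal
(6,3): no bracket -> illegal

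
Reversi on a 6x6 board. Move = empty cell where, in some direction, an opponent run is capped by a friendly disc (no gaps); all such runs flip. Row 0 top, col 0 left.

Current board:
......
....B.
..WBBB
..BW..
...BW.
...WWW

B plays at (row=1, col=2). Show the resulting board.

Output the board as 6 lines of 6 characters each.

Answer: ......
..B.B.
..BBBB
..BW..
...BW.
...WWW

Derivation:
Place B at (1,2); scan 8 dirs for brackets.
Dir NW: first cell '.' (not opp) -> no flip
Dir N: first cell '.' (not opp) -> no flip
Dir NE: first cell '.' (not opp) -> no flip
Dir W: first cell '.' (not opp) -> no flip
Dir E: first cell '.' (not opp) -> no flip
Dir SW: first cell '.' (not opp) -> no flip
Dir S: opp run (2,2) capped by B -> flip
Dir SE: first cell 'B' (not opp) -> no flip
All flips: (2,2)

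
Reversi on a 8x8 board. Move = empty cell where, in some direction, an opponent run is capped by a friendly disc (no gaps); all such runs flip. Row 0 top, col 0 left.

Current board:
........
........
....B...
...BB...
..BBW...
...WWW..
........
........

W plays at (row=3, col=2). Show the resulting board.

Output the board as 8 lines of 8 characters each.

Place W at (3,2); scan 8 dirs for brackets.
Dir NW: first cell '.' (not opp) -> no flip
Dir N: first cell '.' (not opp) -> no flip
Dir NE: first cell '.' (not opp) -> no flip
Dir W: first cell '.' (not opp) -> no flip
Dir E: opp run (3,3) (3,4), next='.' -> no flip
Dir SW: first cell '.' (not opp) -> no flip
Dir S: opp run (4,2), next='.' -> no flip
Dir SE: opp run (4,3) capped by W -> flip
All flips: (4,3)

Answer: ........
........
....B...
..WBB...
..BWW...
...WWW..
........
........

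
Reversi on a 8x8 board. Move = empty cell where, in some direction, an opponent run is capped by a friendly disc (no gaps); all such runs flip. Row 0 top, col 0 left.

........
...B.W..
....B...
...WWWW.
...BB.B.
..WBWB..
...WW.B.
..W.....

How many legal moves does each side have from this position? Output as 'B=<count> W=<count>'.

Answer: B=12 W=9

Derivation:
-- B to move --
(0,4): no bracket -> illegal
(0,5): no bracket -> illegal
(0,6): flips 1 -> legal
(1,4): no bracket -> illegal
(1,6): no bracket -> illegal
(2,2): flips 1 -> legal
(2,3): flips 1 -> legal
(2,5): flips 1 -> legal
(2,6): flips 2 -> legal
(2,7): no bracket -> illegal
(3,2): no bracket -> illegal
(3,7): no bracket -> illegal
(4,1): no bracket -> illegal
(4,2): flips 1 -> legal
(4,5): no bracket -> illegal
(4,7): no bracket -> illegal
(5,1): flips 1 -> legal
(6,1): flips 1 -> legal
(6,2): no bracket -> illegal
(6,5): flips 1 -> legal
(7,1): no bracket -> illegal
(7,3): flips 2 -> legal
(7,4): flips 2 -> legal
(7,5): flips 1 -> legal
B mobility = 12
-- W to move --
(0,2): flips 2 -> legal
(0,3): no bracket -> illegal
(0,4): no bracket -> illegal
(1,2): no bracket -> illegal
(1,4): flips 1 -> legal
(2,2): no bracket -> illegal
(2,3): no bracket -> illegal
(2,5): no bracket -> illegal
(3,2): flips 1 -> legal
(3,7): flips 2 -> legal
(4,2): flips 1 -> legal
(4,5): no bracket -> illegal
(4,7): no bracket -> illegal
(5,6): flips 2 -> legal
(5,7): flips 1 -> legal
(6,2): flips 2 -> legal
(6,5): no bracket -> illegal
(6,7): no bracket -> illegal
(7,5): no bracket -> illegal
(7,6): no bracket -> illegal
(7,7): flips 3 -> legal
W mobility = 9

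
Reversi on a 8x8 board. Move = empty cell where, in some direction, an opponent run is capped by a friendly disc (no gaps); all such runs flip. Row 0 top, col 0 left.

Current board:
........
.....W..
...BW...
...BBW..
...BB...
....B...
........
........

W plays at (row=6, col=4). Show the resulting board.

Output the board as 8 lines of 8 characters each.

Answer: ........
.....W..
...BW...
...BWW..
...BW...
....W...
....W...
........

Derivation:
Place W at (6,4); scan 8 dirs for brackets.
Dir NW: first cell '.' (not opp) -> no flip
Dir N: opp run (5,4) (4,4) (3,4) capped by W -> flip
Dir NE: first cell '.' (not opp) -> no flip
Dir W: first cell '.' (not opp) -> no flip
Dir E: first cell '.' (not opp) -> no flip
Dir SW: first cell '.' (not opp) -> no flip
Dir S: first cell '.' (not opp) -> no flip
Dir SE: first cell '.' (not opp) -> no flip
All flips: (3,4) (4,4) (5,4)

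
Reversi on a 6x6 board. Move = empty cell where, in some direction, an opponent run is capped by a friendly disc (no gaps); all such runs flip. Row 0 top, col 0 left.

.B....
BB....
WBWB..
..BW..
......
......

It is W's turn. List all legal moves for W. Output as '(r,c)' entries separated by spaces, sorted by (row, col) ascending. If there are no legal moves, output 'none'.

(0,0): flips 2 -> legal
(0,2): flips 1 -> legal
(1,2): no bracket -> illegal
(1,3): flips 1 -> legal
(1,4): no bracket -> illegal
(2,4): flips 1 -> legal
(3,0): no bracket -> illegal
(3,1): flips 1 -> legal
(3,4): no bracket -> illegal
(4,1): no bracket -> illegal
(4,2): flips 1 -> legal
(4,3): no bracket -> illegal

Answer: (0,0) (0,2) (1,3) (2,4) (3,1) (4,2)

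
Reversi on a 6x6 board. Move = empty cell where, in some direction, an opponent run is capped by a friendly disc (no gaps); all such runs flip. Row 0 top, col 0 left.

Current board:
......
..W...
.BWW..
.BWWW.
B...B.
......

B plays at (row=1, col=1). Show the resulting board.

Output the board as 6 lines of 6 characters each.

Place B at (1,1); scan 8 dirs for brackets.
Dir NW: first cell '.' (not opp) -> no flip
Dir N: first cell '.' (not opp) -> no flip
Dir NE: first cell '.' (not opp) -> no flip
Dir W: first cell '.' (not opp) -> no flip
Dir E: opp run (1,2), next='.' -> no flip
Dir SW: first cell '.' (not opp) -> no flip
Dir S: first cell 'B' (not opp) -> no flip
Dir SE: opp run (2,2) (3,3) capped by B -> flip
All flips: (2,2) (3,3)

Answer: ......
.BW...
.BBW..
.BWBW.
B...B.
......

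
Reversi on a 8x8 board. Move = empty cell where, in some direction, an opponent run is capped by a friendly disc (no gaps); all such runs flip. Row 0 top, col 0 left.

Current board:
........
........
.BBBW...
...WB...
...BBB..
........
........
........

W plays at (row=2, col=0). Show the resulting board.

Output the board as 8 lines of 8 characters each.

Place W at (2,0); scan 8 dirs for brackets.
Dir NW: edge -> no flip
Dir N: first cell '.' (not opp) -> no flip
Dir NE: first cell '.' (not opp) -> no flip
Dir W: edge -> no flip
Dir E: opp run (2,1) (2,2) (2,3) capped by W -> flip
Dir SW: edge -> no flip
Dir S: first cell '.' (not opp) -> no flip
Dir SE: first cell '.' (not opp) -> no flip
All flips: (2,1) (2,2) (2,3)

Answer: ........
........
WWWWW...
...WB...
...BBB..
........
........
........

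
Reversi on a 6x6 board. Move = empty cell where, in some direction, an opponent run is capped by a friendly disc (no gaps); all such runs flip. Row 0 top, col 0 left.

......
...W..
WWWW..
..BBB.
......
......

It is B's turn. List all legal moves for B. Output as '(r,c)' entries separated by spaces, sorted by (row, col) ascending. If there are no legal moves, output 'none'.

(0,2): no bracket -> illegal
(0,3): flips 2 -> legal
(0,4): no bracket -> illegal
(1,0): flips 1 -> legal
(1,1): flips 1 -> legal
(1,2): flips 2 -> legal
(1,4): flips 1 -> legal
(2,4): no bracket -> illegal
(3,0): no bracket -> illegal
(3,1): no bracket -> illegal

Answer: (0,3) (1,0) (1,1) (1,2) (1,4)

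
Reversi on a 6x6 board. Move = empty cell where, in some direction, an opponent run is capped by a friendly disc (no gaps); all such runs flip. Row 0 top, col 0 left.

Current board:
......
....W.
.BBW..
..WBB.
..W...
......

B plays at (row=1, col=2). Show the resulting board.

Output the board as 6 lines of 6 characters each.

Place B at (1,2); scan 8 dirs for brackets.
Dir NW: first cell '.' (not opp) -> no flip
Dir N: first cell '.' (not opp) -> no flip
Dir NE: first cell '.' (not opp) -> no flip
Dir W: first cell '.' (not opp) -> no flip
Dir E: first cell '.' (not opp) -> no flip
Dir SW: first cell 'B' (not opp) -> no flip
Dir S: first cell 'B' (not opp) -> no flip
Dir SE: opp run (2,3) capped by B -> flip
All flips: (2,3)

Answer: ......
..B.W.
.BBB..
..WBB.
..W...
......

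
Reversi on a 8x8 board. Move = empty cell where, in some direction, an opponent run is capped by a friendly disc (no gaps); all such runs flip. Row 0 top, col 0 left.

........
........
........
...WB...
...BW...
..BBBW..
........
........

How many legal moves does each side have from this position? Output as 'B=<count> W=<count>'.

-- B to move --
(2,2): no bracket -> illegal
(2,3): flips 1 -> legal
(2,4): no bracket -> illegal
(3,2): flips 1 -> legal
(3,5): flips 1 -> legal
(4,2): no bracket -> illegal
(4,5): flips 1 -> legal
(4,6): no bracket -> illegal
(5,6): flips 1 -> legal
(6,4): no bracket -> illegal
(6,5): no bracket -> illegal
(6,6): no bracket -> illegal
B mobility = 5
-- W to move --
(2,3): no bracket -> illegal
(2,4): flips 1 -> legal
(2,5): no bracket -> illegal
(3,2): no bracket -> illegal
(3,5): flips 1 -> legal
(4,1): no bracket -> illegal
(4,2): flips 1 -> legal
(4,5): no bracket -> illegal
(5,1): flips 3 -> legal
(6,1): no bracket -> illegal
(6,2): flips 1 -> legal
(6,3): flips 2 -> legal
(6,4): flips 1 -> legal
(6,5): no bracket -> illegal
W mobility = 7

Answer: B=5 W=7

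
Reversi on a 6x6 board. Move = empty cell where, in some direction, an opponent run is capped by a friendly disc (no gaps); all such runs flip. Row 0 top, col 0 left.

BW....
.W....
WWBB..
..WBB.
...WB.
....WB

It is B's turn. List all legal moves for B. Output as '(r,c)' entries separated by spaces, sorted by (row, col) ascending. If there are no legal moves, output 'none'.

(0,2): flips 1 -> legal
(1,0): no bracket -> illegal
(1,2): no bracket -> illegal
(3,0): no bracket -> illegal
(3,1): flips 1 -> legal
(4,1): flips 1 -> legal
(4,2): flips 2 -> legal
(4,5): no bracket -> illegal
(5,2): flips 1 -> legal
(5,3): flips 2 -> legal

Answer: (0,2) (3,1) (4,1) (4,2) (5,2) (5,3)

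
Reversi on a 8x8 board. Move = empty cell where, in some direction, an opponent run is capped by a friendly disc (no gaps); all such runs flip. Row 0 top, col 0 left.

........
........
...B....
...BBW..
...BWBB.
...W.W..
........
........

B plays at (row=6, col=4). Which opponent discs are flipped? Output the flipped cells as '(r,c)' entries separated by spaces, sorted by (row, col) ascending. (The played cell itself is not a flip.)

Answer: (5,5)

Derivation:
Dir NW: opp run (5,3), next='.' -> no flip
Dir N: first cell '.' (not opp) -> no flip
Dir NE: opp run (5,5) capped by B -> flip
Dir W: first cell '.' (not opp) -> no flip
Dir E: first cell '.' (not opp) -> no flip
Dir SW: first cell '.' (not opp) -> no flip
Dir S: first cell '.' (not opp) -> no flip
Dir SE: first cell '.' (not opp) -> no flip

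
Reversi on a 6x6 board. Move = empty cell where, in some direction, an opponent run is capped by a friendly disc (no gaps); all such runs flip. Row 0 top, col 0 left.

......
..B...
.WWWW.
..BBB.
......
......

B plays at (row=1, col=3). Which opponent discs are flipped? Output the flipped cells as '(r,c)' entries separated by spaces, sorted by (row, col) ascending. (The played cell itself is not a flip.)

Dir NW: first cell '.' (not opp) -> no flip
Dir N: first cell '.' (not opp) -> no flip
Dir NE: first cell '.' (not opp) -> no flip
Dir W: first cell 'B' (not opp) -> no flip
Dir E: first cell '.' (not opp) -> no flip
Dir SW: opp run (2,2), next='.' -> no flip
Dir S: opp run (2,3) capped by B -> flip
Dir SE: opp run (2,4), next='.' -> no flip

Answer: (2,3)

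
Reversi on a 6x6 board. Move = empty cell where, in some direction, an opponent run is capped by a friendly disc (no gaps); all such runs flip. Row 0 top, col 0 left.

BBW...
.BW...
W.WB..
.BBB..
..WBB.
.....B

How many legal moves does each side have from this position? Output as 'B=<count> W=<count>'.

Answer: B=7 W=5

Derivation:
-- B to move --
(0,3): flips 1 -> legal
(1,0): no bracket -> illegal
(1,3): flips 2 -> legal
(2,1): flips 1 -> legal
(3,0): no bracket -> illegal
(4,1): flips 1 -> legal
(5,1): flips 1 -> legal
(5,2): flips 1 -> legal
(5,3): flips 1 -> legal
B mobility = 7
-- W to move --
(1,0): flips 1 -> legal
(1,3): no bracket -> illegal
(1,4): no bracket -> illegal
(2,1): no bracket -> illegal
(2,4): flips 2 -> legal
(3,0): no bracket -> illegal
(3,4): flips 1 -> legal
(3,5): no bracket -> illegal
(4,0): flips 1 -> legal
(4,1): no bracket -> illegal
(4,5): flips 2 -> legal
(5,2): no bracket -> illegal
(5,3): no bracket -> illegal
(5,4): no bracket -> illegal
W mobility = 5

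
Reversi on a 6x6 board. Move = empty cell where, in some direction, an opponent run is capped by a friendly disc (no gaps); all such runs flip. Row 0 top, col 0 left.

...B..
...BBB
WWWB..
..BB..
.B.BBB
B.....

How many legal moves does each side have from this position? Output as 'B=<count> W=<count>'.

-- B to move --
(1,0): flips 1 -> legal
(1,1): flips 1 -> legal
(1,2): flips 1 -> legal
(3,0): no bracket -> illegal
(3,1): flips 1 -> legal
B mobility = 4
-- W to move --
(0,2): no bracket -> illegal
(0,4): flips 1 -> legal
(0,5): no bracket -> illegal
(1,2): no bracket -> illegal
(2,4): flips 1 -> legal
(2,5): no bracket -> illegal
(3,0): no bracket -> illegal
(3,1): no bracket -> illegal
(3,4): no bracket -> illegal
(3,5): no bracket -> illegal
(4,0): no bracket -> illegal
(4,2): flips 1 -> legal
(5,1): no bracket -> illegal
(5,2): no bracket -> illegal
(5,3): no bracket -> illegal
(5,4): flips 2 -> legal
(5,5): flips 2 -> legal
W mobility = 5

Answer: B=4 W=5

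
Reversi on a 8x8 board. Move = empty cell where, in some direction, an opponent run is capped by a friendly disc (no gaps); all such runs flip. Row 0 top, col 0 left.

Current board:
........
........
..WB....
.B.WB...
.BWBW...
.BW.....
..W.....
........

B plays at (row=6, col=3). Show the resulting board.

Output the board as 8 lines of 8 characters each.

Place B at (6,3); scan 8 dirs for brackets.
Dir NW: opp run (5,2) capped by B -> flip
Dir N: first cell '.' (not opp) -> no flip
Dir NE: first cell '.' (not opp) -> no flip
Dir W: opp run (6,2), next='.' -> no flip
Dir E: first cell '.' (not opp) -> no flip
Dir SW: first cell '.' (not opp) -> no flip
Dir S: first cell '.' (not opp) -> no flip
Dir SE: first cell '.' (not opp) -> no flip
All flips: (5,2)

Answer: ........
........
..WB....
.B.WB...
.BWBW...
.BB.....
..WB....
........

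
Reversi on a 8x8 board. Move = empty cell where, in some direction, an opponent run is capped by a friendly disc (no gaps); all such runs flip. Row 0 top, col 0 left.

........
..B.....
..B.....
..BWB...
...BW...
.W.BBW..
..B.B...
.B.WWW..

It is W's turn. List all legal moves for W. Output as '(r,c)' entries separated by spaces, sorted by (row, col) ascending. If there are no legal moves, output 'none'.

(0,1): no bracket -> illegal
(0,2): no bracket -> illegal
(0,3): no bracket -> illegal
(1,1): flips 1 -> legal
(1,3): no bracket -> illegal
(2,1): no bracket -> illegal
(2,3): no bracket -> illegal
(2,4): flips 1 -> legal
(2,5): no bracket -> illegal
(3,1): flips 1 -> legal
(3,5): flips 1 -> legal
(4,1): no bracket -> illegal
(4,2): flips 3 -> legal
(4,5): no bracket -> illegal
(5,2): flips 2 -> legal
(6,0): no bracket -> illegal
(6,1): no bracket -> illegal
(6,3): flips 2 -> legal
(6,5): no bracket -> illegal
(7,0): no bracket -> illegal
(7,2): no bracket -> illegal

Answer: (1,1) (2,4) (3,1) (3,5) (4,2) (5,2) (6,3)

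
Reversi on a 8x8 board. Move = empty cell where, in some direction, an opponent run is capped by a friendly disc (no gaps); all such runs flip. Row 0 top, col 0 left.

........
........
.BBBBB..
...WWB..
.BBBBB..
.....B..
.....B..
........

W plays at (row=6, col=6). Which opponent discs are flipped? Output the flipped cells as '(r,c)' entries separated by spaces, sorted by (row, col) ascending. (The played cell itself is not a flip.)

Dir NW: opp run (5,5) (4,4) capped by W -> flip
Dir N: first cell '.' (not opp) -> no flip
Dir NE: first cell '.' (not opp) -> no flip
Dir W: opp run (6,5), next='.' -> no flip
Dir E: first cell '.' (not opp) -> no flip
Dir SW: first cell '.' (not opp) -> no flip
Dir S: first cell '.' (not opp) -> no flip
Dir SE: first cell '.' (not opp) -> no flip

Answer: (4,4) (5,5)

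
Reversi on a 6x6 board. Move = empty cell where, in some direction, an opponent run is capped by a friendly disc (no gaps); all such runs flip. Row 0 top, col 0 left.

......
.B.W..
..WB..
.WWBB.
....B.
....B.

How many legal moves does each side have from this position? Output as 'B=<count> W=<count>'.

Answer: B=4 W=6

Derivation:
-- B to move --
(0,2): no bracket -> illegal
(0,3): flips 1 -> legal
(0,4): no bracket -> illegal
(1,2): no bracket -> illegal
(1,4): no bracket -> illegal
(2,0): no bracket -> illegal
(2,1): flips 1 -> legal
(2,4): no bracket -> illegal
(3,0): flips 2 -> legal
(4,0): no bracket -> illegal
(4,1): flips 1 -> legal
(4,2): no bracket -> illegal
(4,3): no bracket -> illegal
B mobility = 4
-- W to move --
(0,0): flips 1 -> legal
(0,1): no bracket -> illegal
(0,2): no bracket -> illegal
(1,0): no bracket -> illegal
(1,2): no bracket -> illegal
(1,4): flips 1 -> legal
(2,0): no bracket -> illegal
(2,1): no bracket -> illegal
(2,4): flips 1 -> legal
(2,5): no bracket -> illegal
(3,5): flips 2 -> legal
(4,2): no bracket -> illegal
(4,3): flips 2 -> legal
(4,5): no bracket -> illegal
(5,3): no bracket -> illegal
(5,5): flips 2 -> legal
W mobility = 6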